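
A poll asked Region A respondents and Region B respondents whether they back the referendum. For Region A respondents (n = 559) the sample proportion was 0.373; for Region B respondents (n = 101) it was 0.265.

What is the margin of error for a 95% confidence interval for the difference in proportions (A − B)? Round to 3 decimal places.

SE₁ = √(p̂₁(1−p̂₁)/n₁) = √(0.3730·0.6270/559) = 0.02045; SE₂ = √(0.2650·0.7350/101) = 0.04391.
Independent samples: SE of the difference = √(SE₁² + SE₂²) = √(0.0004182025 + 0.0019280881) = 0.04844.
z* for 95% confidence is 1.960, so the margin of error is 1.960 × 0.04844 = 0.09494.

0.095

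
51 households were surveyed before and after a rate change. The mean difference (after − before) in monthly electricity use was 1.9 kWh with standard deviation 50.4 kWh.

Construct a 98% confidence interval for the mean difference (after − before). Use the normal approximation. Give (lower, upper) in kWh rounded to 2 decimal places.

Paired design: SE = s_d/√n = 50.4/√51 = 7.0574.
z* = 2.326; margin of error = 2.326 × 7.0574 = 16.4155.
1.9 ± 16.4155 → (-14.52, 18.32).

(-14.52, 18.32)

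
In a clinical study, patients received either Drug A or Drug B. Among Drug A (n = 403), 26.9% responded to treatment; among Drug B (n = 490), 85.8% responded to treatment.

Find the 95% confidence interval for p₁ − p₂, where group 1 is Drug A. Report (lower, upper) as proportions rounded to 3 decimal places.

The two standard errors are √(0.2690×0.7310/403) = 0.02209 and √(0.8580×0.1420/490) = 0.01577.
Because the samples are independent, SE_diff = √(0.02209² + 0.01577²) = 0.02714.
Using z* = 1.960 for 95%, ME = 1.960 × 0.02714 = 0.05319.
p̂₁ − p̂₂ = -0.5890; interval -0.5890 ± 0.05319 gives (-0.642, -0.536).

(-0.642, -0.536)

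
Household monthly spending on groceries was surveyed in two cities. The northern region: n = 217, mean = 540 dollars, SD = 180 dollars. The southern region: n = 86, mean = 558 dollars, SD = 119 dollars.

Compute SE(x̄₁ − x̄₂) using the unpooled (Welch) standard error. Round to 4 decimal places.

17.7192

Standard errors of each mean: 180/√217 = 12.2192 and 119/√86 = 12.8321.
SE(x̄₁ − x̄₂) = √(12.2192² + 12.8321²) = 17.7192 for independent samples with unequal variances.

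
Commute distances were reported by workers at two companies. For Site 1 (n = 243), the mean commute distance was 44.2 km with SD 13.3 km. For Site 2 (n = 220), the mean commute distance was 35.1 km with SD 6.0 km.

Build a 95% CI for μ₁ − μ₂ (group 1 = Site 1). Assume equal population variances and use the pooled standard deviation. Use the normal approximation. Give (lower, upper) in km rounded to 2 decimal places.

(7.19, 11.01)

Pooled variance s_p² = [242·13.3² + 219·6.0²] / (243+220−2) = 109.9596, so s_p = 10.4862.
SE_diff = s_p·√(1/n₁ + 1/n₂) = 10.4862·√(1/243 + 1/220) = 0.9759.
z* = 1.960; margin = 1.960 × 0.9759 = 1.9128.
Difference = 44.2 − 35.1 = 9.1000.
9.1000 ± 1.9128 → (7.19, 11.01).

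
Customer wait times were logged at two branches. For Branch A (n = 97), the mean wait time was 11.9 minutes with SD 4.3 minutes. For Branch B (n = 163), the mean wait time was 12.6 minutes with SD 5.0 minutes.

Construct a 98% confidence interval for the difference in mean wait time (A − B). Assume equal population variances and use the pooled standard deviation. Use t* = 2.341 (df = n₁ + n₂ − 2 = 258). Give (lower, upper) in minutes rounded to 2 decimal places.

Pooled variance s_p² = [96·4.3² + 162·5.0²] / (97+163−2) = 22.5777, so s_p = 4.7516.
SE_diff = s_p·√(1/n₁ + 1/n₂) = 4.7516·√(1/97 + 1/163) = 0.6093.
t* = 2.341; margin = 2.341 × 0.6093 = 1.4264.
Difference = 11.9 − 12.6 = -0.7000.
-0.7000 ± 1.4264 → (-2.13, 0.73).

(-2.13, 0.73)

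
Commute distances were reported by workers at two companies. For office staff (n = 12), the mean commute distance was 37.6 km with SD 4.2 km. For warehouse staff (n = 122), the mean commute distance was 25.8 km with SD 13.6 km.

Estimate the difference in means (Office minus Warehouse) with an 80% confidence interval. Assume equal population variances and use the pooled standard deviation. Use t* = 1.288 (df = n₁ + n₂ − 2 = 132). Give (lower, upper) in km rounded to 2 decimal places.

Pooled variance s_p² = [11·4.2² + 121·13.6²] / (12+122−2) = 171.0167, so s_p = 13.0773.
SE_diff = s_p·√(1/n₁ + 1/n₂) = 13.0773·√(1/12 + 1/122) = 3.9564.
t* = 1.288; margin = 1.288 × 3.9564 = 5.0958.
Difference = 37.6 − 25.8 = 11.8000.
11.8000 ± 5.0958 → (6.70, 16.90).

(6.70, 16.90)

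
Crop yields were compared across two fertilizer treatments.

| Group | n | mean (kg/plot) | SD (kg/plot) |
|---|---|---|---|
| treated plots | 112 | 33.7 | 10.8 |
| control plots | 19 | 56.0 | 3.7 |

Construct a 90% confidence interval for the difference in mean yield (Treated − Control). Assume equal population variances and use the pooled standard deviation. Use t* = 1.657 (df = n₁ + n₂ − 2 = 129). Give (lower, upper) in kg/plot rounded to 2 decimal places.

(-26.46, -18.14)

Pooled variance s_p² = [111·10.8² + 18·3.7²] / (112+19−2) = 102.2749, so s_p = 10.1131.
SE_diff = s_p·√(1/n₁ + 1/n₂) = 10.1131·√(1/112 + 1/19) = 2.5092.
t* = 1.657; margin = 1.657 × 2.5092 = 4.1577.
Difference = 33.7 − 56.0 = -22.3000.
-22.3000 ± 4.1577 → (-26.46, -18.14).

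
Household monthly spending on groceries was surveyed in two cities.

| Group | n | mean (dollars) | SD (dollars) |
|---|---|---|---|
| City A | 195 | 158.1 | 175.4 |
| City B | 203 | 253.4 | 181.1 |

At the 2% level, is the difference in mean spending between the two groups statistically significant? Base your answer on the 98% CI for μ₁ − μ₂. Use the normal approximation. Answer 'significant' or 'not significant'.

significant

SE₁ = s₁/√n₁ = 175.4/√195 = 12.5607; SE₂ = 181.1/√203 = 12.7107.
Independent samples, unequal variances: SE_diff = √(SE₁² + SE₂²) = √(157.77118449 + 161.56189449) = 17.8699.
z* = 2.326, so margin of error = 2.326 × 17.8699 = 41.5654.
Difference in means = 158.1 − 253.4 = -95.3000.
-95.3000 ± 41.5654 → (-136.8654, -53.7346).
The interval (-136.8654, -53.7346) does not contain 0, so the difference is significant.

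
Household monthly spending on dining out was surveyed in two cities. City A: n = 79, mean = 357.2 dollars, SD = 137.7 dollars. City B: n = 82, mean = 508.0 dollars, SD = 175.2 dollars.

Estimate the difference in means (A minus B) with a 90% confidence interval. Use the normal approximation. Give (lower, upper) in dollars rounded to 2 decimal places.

Per-group SEs: s₁/√n₁ = 137.7/√79 = 15.4925, s₂/√n₂ = 175.2/√82 = 19.3476.
Unpooled SE of the difference: √(240.01755625 + 374.32962576) = 24.7860.
Margin of error = z* · SE = 1.645 × 24.7860 = 40.7730.
x̄₁ − x̄₂ = 357.2 − 508.0 = -150.8000.
CI: -150.8000 ± 40.7730 = (-191.57, -110.03).

(-191.57, -110.03)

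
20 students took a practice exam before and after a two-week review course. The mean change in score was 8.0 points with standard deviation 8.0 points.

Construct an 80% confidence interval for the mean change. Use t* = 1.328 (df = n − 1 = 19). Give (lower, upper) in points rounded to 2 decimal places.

This is a matched-pairs design, so SE = s_d/√n = 8.0/√20 = 1.7889.
Margin = 1.328 × 1.7889 = 2.3757; the interval is 8.0 ± 2.3757 = (5.62, 10.38).

(5.62, 10.38)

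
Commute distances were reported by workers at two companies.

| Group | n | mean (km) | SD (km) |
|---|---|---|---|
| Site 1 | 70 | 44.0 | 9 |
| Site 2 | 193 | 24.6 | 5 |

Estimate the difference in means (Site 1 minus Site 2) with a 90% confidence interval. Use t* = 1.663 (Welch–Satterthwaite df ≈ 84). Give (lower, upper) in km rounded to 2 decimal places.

SE₁ = s₁/√n₁ = 9/√70 = 1.0757; SE₂ = 5/√193 = 0.3599.
Independent samples, unequal variances: SE_diff = √(SE₁² + SE₂²) = √(1.15713049 + 0.12952801) = 1.1343.
t* = 1.663, so margin of error = 1.663 × 1.1343 = 1.8863.
Difference in means = 44.0 − 24.6 = 19.4000.
19.4000 ± 1.8863 → (17.51, 21.29).

(17.51, 21.29)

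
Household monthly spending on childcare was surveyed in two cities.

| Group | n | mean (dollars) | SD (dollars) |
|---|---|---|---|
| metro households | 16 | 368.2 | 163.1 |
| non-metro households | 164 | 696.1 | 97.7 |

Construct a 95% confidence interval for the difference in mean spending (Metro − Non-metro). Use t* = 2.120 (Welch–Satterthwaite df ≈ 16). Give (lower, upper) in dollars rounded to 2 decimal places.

Standard errors of each mean: 163.1/√16 = 40.7750 and 97.7/√164 = 7.6291.
SE(x̄₁ − x̄₂) = √(40.7750² + 7.6291²) = 41.4826 for independent samples with unequal variances.
With t* = 2.120, the margin is 2.120 × 41.4826 = 87.9431.
x̄₁ − x̄₂ = 368.2 − 696.1 = -327.9000; the interval is -327.9000 ± 87.9431 = (-415.84, -239.96).

(-415.84, -239.96)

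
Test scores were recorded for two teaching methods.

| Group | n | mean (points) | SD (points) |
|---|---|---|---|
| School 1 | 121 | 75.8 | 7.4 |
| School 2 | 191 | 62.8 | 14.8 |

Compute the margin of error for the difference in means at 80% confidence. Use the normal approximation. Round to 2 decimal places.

Per-group SEs: s₁/√n₁ = 7.4/√121 = 0.6727, s₂/√n₂ = 14.8/√191 = 1.0709.
Unpooled SE of the difference: √(0.45252529 + 1.14682681) = 1.2647.
Margin of error = z* · SE = 1.282 × 1.2647 = 1.6213.

1.62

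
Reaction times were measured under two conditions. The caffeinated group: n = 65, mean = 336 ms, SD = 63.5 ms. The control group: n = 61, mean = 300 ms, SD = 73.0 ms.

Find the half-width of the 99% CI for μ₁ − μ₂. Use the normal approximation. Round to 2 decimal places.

31.49

Standard errors of each mean: 63.5/√65 = 7.8762 and 73.0/√61 = 9.3467.
SE(x̄₁ − x̄₂) = √(7.8762² + 9.3467²) = 12.2227 for independent samples with unequal variances.
With z* = 2.576, the margin is 2.576 × 12.2227 = 31.4857.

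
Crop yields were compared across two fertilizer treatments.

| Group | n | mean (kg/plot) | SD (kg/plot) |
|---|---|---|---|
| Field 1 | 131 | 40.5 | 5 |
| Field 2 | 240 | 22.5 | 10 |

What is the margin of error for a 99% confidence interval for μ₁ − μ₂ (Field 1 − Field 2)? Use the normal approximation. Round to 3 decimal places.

2.008

Standard errors of each mean: 5/√131 = 0.4369 and 10/√240 = 0.6455.
SE(x̄₁ − x̄₂) = √(0.4369² + 0.6455²) = 0.7795 for independent samples with unequal variances.
With z* = 2.576, the margin is 2.576 × 0.7795 = 2.0080.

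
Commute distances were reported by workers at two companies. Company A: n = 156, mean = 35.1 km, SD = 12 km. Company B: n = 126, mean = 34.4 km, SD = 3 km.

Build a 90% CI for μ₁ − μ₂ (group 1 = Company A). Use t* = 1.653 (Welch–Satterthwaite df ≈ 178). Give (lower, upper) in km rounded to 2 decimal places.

Standard errors of each mean: 12/√156 = 0.9608 and 3/√126 = 0.2673.
SE(x̄₁ − x̄₂) = √(0.9608² + 0.2673²) = 0.9973 for independent samples with unequal variances.
With t* = 1.653, the margin is 1.653 × 0.9973 = 1.6485.
x̄₁ − x̄₂ = 35.1 − 34.4 = 0.7000; the interval is 0.7000 ± 1.6485 = (-0.95, 2.35).

(-0.95, 2.35)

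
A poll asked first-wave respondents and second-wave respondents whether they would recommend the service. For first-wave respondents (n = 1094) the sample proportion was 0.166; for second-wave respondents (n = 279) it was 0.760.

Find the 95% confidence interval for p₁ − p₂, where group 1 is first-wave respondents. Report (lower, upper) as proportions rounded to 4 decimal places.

(-0.6488, -0.5392)

SE₁ = √(p̂₁(1−p̂₁)/n₁) = √(0.1660·0.8340/1094) = 0.01125; SE₂ = √(0.7600·0.2400/279) = 0.02557.
Independent samples: SE of the difference = √(SE₁² + SE₂²) = √(0.0001265625 + 0.0006538249) = 0.02794.
z* for 95% confidence is 1.960, so the margin of error is 1.960 × 0.02794 = 0.05476.
Point estimate p̂₁ − p̂₂ = 0.1660 − 0.7600 = -0.5940.
-0.5940 ± 0.05476 → (-0.6488, -0.5392).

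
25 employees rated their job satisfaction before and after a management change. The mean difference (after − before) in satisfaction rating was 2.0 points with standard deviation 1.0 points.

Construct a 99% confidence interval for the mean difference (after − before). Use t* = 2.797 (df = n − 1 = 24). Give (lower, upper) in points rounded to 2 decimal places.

(1.44, 2.56)

Paired design: SE = s_d/√n = 1.0/√25 = 0.2000.
t* = 2.797; margin of error = 2.797 × 0.2000 = 0.5594.
2.0 ± 0.5594 → (1.44, 2.56).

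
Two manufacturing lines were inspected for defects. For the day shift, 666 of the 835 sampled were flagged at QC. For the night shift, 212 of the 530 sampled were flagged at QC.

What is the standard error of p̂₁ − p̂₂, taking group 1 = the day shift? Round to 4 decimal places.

0.0254

First, p̂₁ = 666/835 = 0.7976; p̂₂ = 212/530 = 0.4000.
The two standard errors are √(0.7976×0.2024/835) = 0.01390 and √(0.4000×0.6000/530) = 0.02128.
Because the samples are independent, SE_diff = √(0.01390² + 0.02128²) = 0.02542.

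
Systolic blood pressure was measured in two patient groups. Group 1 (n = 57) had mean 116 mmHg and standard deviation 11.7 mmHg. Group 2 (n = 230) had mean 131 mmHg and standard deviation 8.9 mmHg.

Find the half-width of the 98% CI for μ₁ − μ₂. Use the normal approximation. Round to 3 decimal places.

3.854

Standard errors of each mean: 11.7/√57 = 1.5497 and 8.9/√230 = 0.5868.
SE(x̄₁ − x̄₂) = √(1.5497² + 0.5868²) = 1.6571 for independent samples with unequal variances.
With z* = 2.326, the margin is 2.326 × 1.6571 = 3.8544.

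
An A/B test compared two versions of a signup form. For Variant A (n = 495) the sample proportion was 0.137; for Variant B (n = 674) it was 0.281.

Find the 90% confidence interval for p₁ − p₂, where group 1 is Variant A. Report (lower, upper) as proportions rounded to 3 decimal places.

The two standard errors are √(0.1370×0.8630/495) = 0.01545 and √(0.2810×0.7190/674) = 0.01731.
Because the samples are independent, SE_diff = √(0.01545² + 0.01731²) = 0.02320.
Using z* = 1.645 for 90%, ME = 1.645 × 0.02320 = 0.03816.
p̂₁ − p̂₂ = -0.1440; interval -0.1440 ± 0.03816 gives (-0.182, -0.106).

(-0.182, -0.106)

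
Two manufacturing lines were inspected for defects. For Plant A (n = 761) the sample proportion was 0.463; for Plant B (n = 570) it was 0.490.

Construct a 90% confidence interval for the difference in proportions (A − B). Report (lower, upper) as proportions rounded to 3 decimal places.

SE₁ = √(p̂₁(1−p̂₁)/n₁) = √(0.4630·0.5370/761) = 0.01808; SE₂ = √(0.4900·0.5100/570) = 0.02094.
Independent samples: SE of the difference = √(SE₁² + SE₂²) = √(0.0003268864 + 0.0004384836) = 0.02767.
z* for 90% confidence is 1.645, so the margin of error is 1.645 × 0.02767 = 0.04552.
Point estimate p̂₁ − p̂₂ = 0.4630 − 0.4900 = -0.0270.
-0.0270 ± 0.04552 → (-0.073, 0.019).

(-0.073, 0.019)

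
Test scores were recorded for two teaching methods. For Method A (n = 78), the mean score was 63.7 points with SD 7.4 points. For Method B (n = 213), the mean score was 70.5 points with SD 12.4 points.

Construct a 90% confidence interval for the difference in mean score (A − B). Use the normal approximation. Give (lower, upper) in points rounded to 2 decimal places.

(-8.76, -4.84)

SE₁ = s₁/√n₁ = 7.4/√78 = 0.8379; SE₂ = 12.4/√213 = 0.8496.
Independent samples, unequal variances: SE_diff = √(SE₁² + SE₂²) = √(0.70207641 + 0.72182016) = 1.1933.
z* = 1.645, so margin of error = 1.645 × 1.1933 = 1.9630.
Difference in means = 63.7 − 70.5 = -6.8000.
-6.8000 ± 1.9630 → (-8.76, -4.84).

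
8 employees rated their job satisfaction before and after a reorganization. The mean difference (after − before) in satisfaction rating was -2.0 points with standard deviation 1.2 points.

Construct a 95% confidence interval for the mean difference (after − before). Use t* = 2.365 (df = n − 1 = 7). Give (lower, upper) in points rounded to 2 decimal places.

Paired design: SE = s_d/√n = 1.2/√8 = 0.4243.
t* = 2.365; margin of error = 2.365 × 0.4243 = 1.0035.
-2.0 ± 1.0035 → (-3.00, -1.00).

(-3.00, -1.00)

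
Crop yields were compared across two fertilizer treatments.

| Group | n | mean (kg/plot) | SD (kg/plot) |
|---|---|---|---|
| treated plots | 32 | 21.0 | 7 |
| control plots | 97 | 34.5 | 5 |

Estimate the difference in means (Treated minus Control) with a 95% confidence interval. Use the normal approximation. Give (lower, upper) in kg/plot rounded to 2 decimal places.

(-16.12, -10.88)

Per-group SEs: s₁/√n₁ = 7/√32 = 1.2374, s₂/√n₂ = 5/√97 = 0.5077.
Unpooled SE of the difference: √(1.53115876 + 0.25775929) = 1.3375.
Margin of error = z* · SE = 1.960 × 1.3375 = 2.6215.
x̄₁ − x̄₂ = 21.0 − 34.5 = -13.5000.
CI: -13.5000 ± 2.6215 = (-16.12, -10.88).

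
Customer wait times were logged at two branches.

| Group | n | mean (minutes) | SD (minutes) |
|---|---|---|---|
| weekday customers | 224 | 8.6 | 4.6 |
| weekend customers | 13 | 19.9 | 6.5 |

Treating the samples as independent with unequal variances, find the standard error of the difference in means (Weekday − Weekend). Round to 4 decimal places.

SE₁ = s₁/√n₁ = 4.6/√224 = 0.3074; SE₂ = 6.5/√13 = 1.8028.
Independent samples, unequal variances: SE_diff = √(SE₁² + SE₂²) = √(0.09449476 + 3.25008784) = 1.8288.

1.8288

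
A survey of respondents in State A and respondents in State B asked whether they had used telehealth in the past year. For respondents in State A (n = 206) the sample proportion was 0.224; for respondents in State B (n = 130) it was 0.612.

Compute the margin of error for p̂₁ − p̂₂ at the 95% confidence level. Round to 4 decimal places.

Each SE is √(p̂(1−p̂)/n): √(0.2240·0.7760/206) = 0.02905 and √(0.6120·0.3880/130) = 0.04274.
SE(p̂₁ − p̂₂) = √(SE₁² + SE₂²) = √(0.0008439025 + 0.0018267076) = 0.05168, since the two samples are independent.
At 95% confidence z* = 1.960; margin = 1.960 × 0.05168 = 0.10129.

0.1013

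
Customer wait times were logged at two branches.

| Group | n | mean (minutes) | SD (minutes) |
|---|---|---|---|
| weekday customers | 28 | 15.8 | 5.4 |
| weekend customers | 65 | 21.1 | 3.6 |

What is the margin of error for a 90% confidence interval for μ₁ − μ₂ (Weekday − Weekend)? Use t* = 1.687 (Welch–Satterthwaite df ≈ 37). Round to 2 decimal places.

1.88

Per-group SEs: s₁/√n₁ = 5.4/√28 = 1.0205, s₂/√n₂ = 3.6/√65 = 0.4465.
Unpooled SE of the difference: √(1.04142025 + 0.19936225) = 1.1139.
Margin of error = t* · SE = 1.687 × 1.1139 = 1.8791.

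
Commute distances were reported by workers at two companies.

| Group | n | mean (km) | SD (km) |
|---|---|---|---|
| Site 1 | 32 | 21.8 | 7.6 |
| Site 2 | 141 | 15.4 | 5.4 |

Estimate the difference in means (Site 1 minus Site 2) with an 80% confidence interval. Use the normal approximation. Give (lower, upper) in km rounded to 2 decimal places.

SE₁ = s₁/√n₁ = 7.6/√32 = 1.3435; SE₂ = 5.4/√141 = 0.4548.
Independent samples, unequal variances: SE_diff = √(SE₁² + SE₂²) = √(1.80499225 + 0.20684304) = 1.4184.
z* = 1.282, so margin of error = 1.282 × 1.4184 = 1.8184.
Difference in means = 21.8 − 15.4 = 6.4000.
6.4000 ± 1.8184 → (4.58, 8.22).

(4.58, 8.22)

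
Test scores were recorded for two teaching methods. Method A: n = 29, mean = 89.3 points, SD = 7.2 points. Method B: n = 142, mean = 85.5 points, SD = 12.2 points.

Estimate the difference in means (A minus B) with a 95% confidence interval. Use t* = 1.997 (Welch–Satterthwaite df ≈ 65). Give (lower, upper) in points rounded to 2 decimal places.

(0.44, 7.16)

Standard errors of each mean: 7.2/√29 = 1.3370 and 12.2/√142 = 1.0238.
SE(x̄₁ − x̄₂) = √(1.3370² + 1.0238²) = 1.6840 for independent samples with unequal variances.
With t* = 1.997, the margin is 1.997 × 1.6840 = 3.3629.
x̄₁ − x̄₂ = 89.3 − 85.5 = 3.8000; the interval is 3.8000 ± 3.3629 = (0.44, 7.16).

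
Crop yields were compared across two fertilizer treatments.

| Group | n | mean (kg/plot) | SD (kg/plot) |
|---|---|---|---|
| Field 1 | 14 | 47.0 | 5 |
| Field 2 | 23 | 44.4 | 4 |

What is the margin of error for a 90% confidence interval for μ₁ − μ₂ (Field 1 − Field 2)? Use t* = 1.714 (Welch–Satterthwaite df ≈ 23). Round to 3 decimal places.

2.700

Standard errors of each mean: 5/√14 = 1.3363 and 4/√23 = 0.8341.
SE(x̄₁ − x̄₂) = √(1.3363² + 0.8341²) = 1.5753 for independent samples with unequal variances.
With t* = 1.714, the margin is 1.714 × 1.5753 = 2.7001.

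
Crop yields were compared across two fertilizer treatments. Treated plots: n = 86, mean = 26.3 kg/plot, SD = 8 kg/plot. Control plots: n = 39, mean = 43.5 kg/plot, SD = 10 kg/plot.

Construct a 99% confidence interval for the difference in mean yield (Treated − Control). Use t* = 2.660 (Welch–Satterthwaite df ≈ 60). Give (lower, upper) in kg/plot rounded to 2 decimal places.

(-22.04, -12.36)

SE₁ = s₁/√n₁ = 8/√86 = 0.8627; SE₂ = 10/√39 = 1.6013.
Independent samples, unequal variances: SE_diff = √(SE₁² + SE₂²) = √(0.74425129 + 2.56416169) = 1.8189.
t* = 2.660, so margin of error = 2.660 × 1.8189 = 4.8383.
Difference in means = 26.3 − 43.5 = -17.2000.
-17.2000 ± 4.8383 → (-22.04, -12.36).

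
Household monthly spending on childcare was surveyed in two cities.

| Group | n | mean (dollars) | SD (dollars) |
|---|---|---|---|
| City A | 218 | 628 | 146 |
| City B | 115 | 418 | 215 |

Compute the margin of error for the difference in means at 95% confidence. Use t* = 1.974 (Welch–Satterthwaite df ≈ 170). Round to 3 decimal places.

44.128

SE₁ = s₁/√n₁ = 146/√218 = 9.8884; SE₂ = 215/√115 = 20.0489.
Independent samples, unequal variances: SE_diff = √(SE₁² + SE₂²) = √(97.78045456 + 401.95839121) = 22.3548.
t* = 1.974, so margin of error = 1.974 × 22.3548 = 44.1284.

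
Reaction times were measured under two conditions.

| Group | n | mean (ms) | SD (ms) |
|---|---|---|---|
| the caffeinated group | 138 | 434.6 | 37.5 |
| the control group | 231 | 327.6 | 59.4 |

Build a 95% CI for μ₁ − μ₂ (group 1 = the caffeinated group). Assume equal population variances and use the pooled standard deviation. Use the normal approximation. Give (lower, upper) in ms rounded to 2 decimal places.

Pooled variance s_p² = [137·37.5² + 230·59.4²] / (138+231−2) = 2736.1827, so s_p = 52.3085.
SE_diff = s_p·√(1/n₁ + 1/n₂) = 52.3085·√(1/138 + 1/231) = 5.6278.
z* = 1.960; margin = 1.960 × 5.6278 = 11.0305.
Difference = 434.6 − 327.6 = 107.0000.
107.0000 ± 11.0305 → (95.97, 118.03).

(95.97, 118.03)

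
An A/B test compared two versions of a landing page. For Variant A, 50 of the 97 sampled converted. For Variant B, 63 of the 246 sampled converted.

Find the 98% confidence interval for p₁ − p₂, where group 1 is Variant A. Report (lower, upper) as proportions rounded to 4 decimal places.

First, p̂₁ = 50/97 = 0.5155; p̂₂ = 63/246 = 0.2561.
The two standard errors are √(0.5155×0.4845/97) = 0.05074 and √(0.2561×0.7439/246) = 0.02783.
Because the samples are independent, SE_diff = √(0.05074² + 0.02783²) = 0.05787.
Using z* = 2.326 for 98%, ME = 2.326 × 0.05787 = 0.13461.
p̂₁ − p̂₂ = 0.2594; interval 0.2594 ± 0.13461 gives (0.1248, 0.3940).

(0.1248, 0.3940)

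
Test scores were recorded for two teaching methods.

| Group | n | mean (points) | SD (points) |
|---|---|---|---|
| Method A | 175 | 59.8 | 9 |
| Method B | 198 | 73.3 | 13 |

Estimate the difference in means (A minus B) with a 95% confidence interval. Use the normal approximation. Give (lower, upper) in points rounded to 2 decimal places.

(-15.75, -11.25)

Standard errors of each mean: 9/√175 = 0.6803 and 13/√198 = 0.9239.
SE(x̄₁ − x̄₂) = √(0.6803² + 0.9239²) = 1.1473 for independent samples with unequal variances.
With z* = 1.960, the margin is 1.960 × 1.1473 = 2.2487.
x̄₁ − x̄₂ = 59.8 − 73.3 = -13.5000; the interval is -13.5000 ± 2.2487 = (-15.75, -11.25).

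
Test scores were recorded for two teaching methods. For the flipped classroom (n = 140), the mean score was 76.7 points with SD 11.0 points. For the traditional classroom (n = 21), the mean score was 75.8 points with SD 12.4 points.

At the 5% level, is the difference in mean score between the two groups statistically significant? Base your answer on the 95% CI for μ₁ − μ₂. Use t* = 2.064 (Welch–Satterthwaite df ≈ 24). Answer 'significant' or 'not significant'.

Standard errors of each mean: 11.0/√140 = 0.9297 and 12.4/√21 = 2.7059.
SE(x̄₁ − x̄₂) = √(0.9297² + 2.7059²) = 2.8612 for independent samples with unequal variances.
With t* = 2.064, the margin is 2.064 × 2.8612 = 5.9055.
x̄₁ − x̄₂ = 76.7 − 75.8 = 0.9000; the interval is 0.9000 ± 5.9055 = (-5.0055, 6.8055).
The interval (-5.0055, 6.8055) contains 0, so the difference is not significant.

not significant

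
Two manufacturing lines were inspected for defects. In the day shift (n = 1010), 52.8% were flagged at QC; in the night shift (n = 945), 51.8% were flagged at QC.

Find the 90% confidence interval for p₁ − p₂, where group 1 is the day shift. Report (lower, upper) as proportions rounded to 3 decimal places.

Each SE is √(p̂(1−p̂)/n): √(0.5280·0.4720/1010) = 0.01571 and √(0.5180·0.4820/945) = 0.01625.
SE(p̂₁ − p̂₂) = √(SE₁² + SE₂²) = √(0.0002468041 + 0.0002640625) = 0.02260, since the two samples are independent.
At 90% confidence z* = 1.645; margin = 1.645 × 0.02260 = 0.03718.
The difference is 0.5280 − 0.5180 = 0.0100, so the interval is 0.0100 ± 0.03718 = (-0.027, 0.047).

(-0.027, 0.047)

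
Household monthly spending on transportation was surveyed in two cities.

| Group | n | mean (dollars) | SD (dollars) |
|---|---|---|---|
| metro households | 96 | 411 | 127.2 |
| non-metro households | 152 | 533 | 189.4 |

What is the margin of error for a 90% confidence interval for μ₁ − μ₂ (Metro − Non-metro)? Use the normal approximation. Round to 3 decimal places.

SE₁ = s₁/√n₁ = 127.2/√96 = 12.9823; SE₂ = 189.4/√152 = 15.3624.
Independent samples, unequal variances: SE_diff = √(SE₁² + SE₂²) = √(168.54011329 + 236.00333376) = 20.1133.
z* = 1.645, so margin of error = 1.645 × 20.1133 = 33.0864.

33.086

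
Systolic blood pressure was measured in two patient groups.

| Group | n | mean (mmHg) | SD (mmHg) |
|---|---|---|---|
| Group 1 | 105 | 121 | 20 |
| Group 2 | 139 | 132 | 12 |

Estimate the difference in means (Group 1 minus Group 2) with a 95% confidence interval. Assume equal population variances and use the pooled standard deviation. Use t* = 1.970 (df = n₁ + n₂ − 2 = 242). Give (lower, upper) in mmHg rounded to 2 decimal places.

(-15.06, -6.94)

s_p = √[((n₁−1)s₁² + (n₂−1)s₂²)/(n₁+n₂−2)] = √[(104·20² + 138·12²)/242] = 15.9379.
SE = 15.9379·√(1/105 + 1/139) = 2.0607.
With t* = 1.970, margin = 1.970 × 2.0607 = 4.0596.
x̄₁ − x̄₂ = 121 − 132 = -11.0000; interval -11.0000 ± 4.0596 = (-15.06, -6.94).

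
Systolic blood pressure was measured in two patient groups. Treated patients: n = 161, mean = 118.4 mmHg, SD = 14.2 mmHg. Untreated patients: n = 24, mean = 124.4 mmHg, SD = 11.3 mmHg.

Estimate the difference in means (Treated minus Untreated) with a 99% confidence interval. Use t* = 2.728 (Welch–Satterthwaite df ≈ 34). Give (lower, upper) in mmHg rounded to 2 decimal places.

(-12.99, 0.99)

Standard errors of each mean: 14.2/√161 = 1.1191 and 11.3/√24 = 2.3066.
SE(x̄₁ − x̄₂) = √(1.1191² + 2.3066²) = 2.5637 for independent samples with unequal variances.
With t* = 2.728, the margin is 2.728 × 2.5637 = 6.9938.
x̄₁ − x̄₂ = 118.4 − 124.4 = -6.0000; the interval is -6.0000 ± 6.9938 = (-12.99, 0.99).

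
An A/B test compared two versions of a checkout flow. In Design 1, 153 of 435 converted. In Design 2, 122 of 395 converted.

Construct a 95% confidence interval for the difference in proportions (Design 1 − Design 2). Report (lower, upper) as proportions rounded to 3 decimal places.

(-0.021, 0.107)

Sample proportions: 153/435 = 0.3517, 122/395 = 0.3089.
Each SE is √(p̂(1−p̂)/n): √(0.3517·0.6483/435) = 0.02289 and √(0.3089·0.6911/395) = 0.02325.
SE(p̂₁ − p̂₂) = √(SE₁² + SE₂²) = √(0.0005239521 + 0.0005405625) = 0.03263, since the two samples are independent.
At 95% confidence z* = 1.960; margin = 1.960 × 0.03263 = 0.06395.
The difference is 0.3517 − 0.3089 = 0.0428, so the interval is 0.0428 ± 0.06395 = (-0.021, 0.107).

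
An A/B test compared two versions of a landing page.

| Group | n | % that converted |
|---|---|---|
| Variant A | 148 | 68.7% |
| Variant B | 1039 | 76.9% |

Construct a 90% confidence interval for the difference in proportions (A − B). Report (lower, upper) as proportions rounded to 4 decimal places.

The two standard errors are √(0.6870×0.3130/148) = 0.03812 and √(0.7690×0.2310/1039) = 0.01308.
Because the samples are independent, SE_diff = √(0.03812² + 0.01308²) = 0.04030.
Using z* = 1.645 for 90%, ME = 1.645 × 0.04030 = 0.06629.
p̂₁ − p̂₂ = -0.0820; interval -0.0820 ± 0.06629 gives (-0.1483, -0.0157).

(-0.1483, -0.0157)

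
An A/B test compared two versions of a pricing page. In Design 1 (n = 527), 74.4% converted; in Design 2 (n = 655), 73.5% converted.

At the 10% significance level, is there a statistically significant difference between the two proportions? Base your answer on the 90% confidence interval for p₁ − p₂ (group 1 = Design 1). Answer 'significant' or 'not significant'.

not significant

SE₁ = √(p̂₁(1−p̂₁)/n₁) = √(0.7440·0.2560/527) = 0.01901; SE₂ = √(0.7350·0.2650/655) = 0.01724.
Independent samples: SE of the difference = √(SE₁² + SE₂²) = √(0.0003613801 + 0.0002972176) = 0.02566.
z* for 90% confidence is 1.645, so the margin of error is 1.645 × 0.02566 = 0.04221.
Point estimate p̂₁ − p̂₂ = 0.7440 − 0.7350 = 0.0090.
0.0090 ± 0.04221 → (-0.03321, 0.05121).
The interval (-0.03321, 0.05121) contains 0, so the difference is not significant.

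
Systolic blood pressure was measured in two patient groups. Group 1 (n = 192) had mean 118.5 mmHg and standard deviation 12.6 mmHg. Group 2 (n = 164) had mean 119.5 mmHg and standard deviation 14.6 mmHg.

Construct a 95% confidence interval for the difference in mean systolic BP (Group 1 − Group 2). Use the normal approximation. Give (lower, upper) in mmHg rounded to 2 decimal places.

Per-group SEs: s₁/√n₁ = 12.6/√192 = 0.9093, s₂/√n₂ = 14.6/√164 = 1.1401.
Unpooled SE of the difference: √(0.82682649 + 1.29982801) = 1.4583.
Margin of error = z* · SE = 1.960 × 1.4583 = 2.8583.
x̄₁ − x̄₂ = 118.5 − 119.5 = -1.0000.
CI: -1.0000 ± 2.8583 = (-3.86, 1.86).

(-3.86, 1.86)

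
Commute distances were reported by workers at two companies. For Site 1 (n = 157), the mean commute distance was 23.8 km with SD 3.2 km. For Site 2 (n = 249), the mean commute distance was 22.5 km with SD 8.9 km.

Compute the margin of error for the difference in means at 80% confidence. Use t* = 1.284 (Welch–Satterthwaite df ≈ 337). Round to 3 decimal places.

0.795

SE₁ = s₁/√n₁ = 3.2/√157 = 0.2554; SE₂ = 8.9/√249 = 0.5640.
Independent samples, unequal variances: SE_diff = √(SE₁² + SE₂²) = √(0.06522916 + 0.318096) = 0.6191.
t* = 1.284, so margin of error = 1.284 × 0.6191 = 0.7949.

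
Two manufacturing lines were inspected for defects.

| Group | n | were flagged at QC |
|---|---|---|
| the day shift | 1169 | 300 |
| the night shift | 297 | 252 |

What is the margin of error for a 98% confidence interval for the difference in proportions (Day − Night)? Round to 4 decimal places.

0.0568

First, p̂₁ = 300/1169 = 0.2566; p̂₂ = 252/297 = 0.8485.
The two standard errors are √(0.2566×0.7434/1169) = 0.01277 and √(0.8485×0.1515/297) = 0.02080.
Because the samples are independent, SE_diff = √(0.01277² + 0.02080²) = 0.02441.
Using z* = 2.326 for 98%, ME = 2.326 × 0.02441 = 0.05678.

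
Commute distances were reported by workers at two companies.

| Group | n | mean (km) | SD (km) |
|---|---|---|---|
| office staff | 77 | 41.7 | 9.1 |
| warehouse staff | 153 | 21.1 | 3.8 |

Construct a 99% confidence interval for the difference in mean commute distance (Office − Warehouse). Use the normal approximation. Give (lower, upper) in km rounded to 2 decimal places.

Per-group SEs: s₁/√n₁ = 9.1/√77 = 1.0370, s₂/√n₂ = 3.8/√153 = 0.3072.
Unpooled SE of the difference: √(1.075369 + 0.09437184) = 1.0815.
Margin of error = z* · SE = 2.576 × 1.0815 = 2.7859.
x̄₁ − x̄₂ = 41.7 − 21.1 = 20.6000.
CI: 20.6000 ± 2.7859 = (17.81, 23.39).

(17.81, 23.39)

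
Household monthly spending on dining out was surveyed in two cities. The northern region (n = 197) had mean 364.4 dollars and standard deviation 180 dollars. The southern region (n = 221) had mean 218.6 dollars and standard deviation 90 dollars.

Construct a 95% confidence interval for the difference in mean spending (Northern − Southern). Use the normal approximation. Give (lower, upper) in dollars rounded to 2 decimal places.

Standard errors of each mean: 180/√197 = 12.8245 and 90/√221 = 6.0541.
SE(x̄₁ − x̄₂) = √(12.8245² + 6.0541²) = 14.1817 for independent samples with unequal variances.
With z* = 1.960, the margin is 1.960 × 14.1817 = 27.7961.
x̄₁ − x̄₂ = 364.4 − 218.6 = 145.8000; the interval is 145.8000 ± 27.7961 = (118.00, 173.60).

(118.00, 173.60)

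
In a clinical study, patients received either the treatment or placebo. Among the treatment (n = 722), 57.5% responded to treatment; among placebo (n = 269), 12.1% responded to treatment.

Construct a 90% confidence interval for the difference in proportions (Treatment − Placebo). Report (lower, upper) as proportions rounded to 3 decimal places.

Each SE is √(p̂(1−p̂)/n): √(0.5750·0.4250/722) = 0.01840 and √(0.1210·0.8790/269) = 0.01988.
SE(p̂₁ − p̂₂) = √(SE₁² + SE₂²) = √(0.00033856 + 0.0003952144) = 0.02709, since the two samples are independent.
At 90% confidence z* = 1.645; margin = 1.645 × 0.02709 = 0.04456.
The difference is 0.5750 − 0.1210 = 0.4540, so the interval is 0.4540 ± 0.04456 = (0.409, 0.499).

(0.409, 0.499)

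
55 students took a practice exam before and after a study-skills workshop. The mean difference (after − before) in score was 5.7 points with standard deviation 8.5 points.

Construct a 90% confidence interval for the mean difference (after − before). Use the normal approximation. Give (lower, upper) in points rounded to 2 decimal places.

This is a matched-pairs design, so SE = s_d/√n = 8.5/√55 = 1.1461.
Margin = 1.645 × 1.1461 = 1.8853; the interval is 5.7 ± 1.8853 = (3.81, 7.59).

(3.81, 7.59)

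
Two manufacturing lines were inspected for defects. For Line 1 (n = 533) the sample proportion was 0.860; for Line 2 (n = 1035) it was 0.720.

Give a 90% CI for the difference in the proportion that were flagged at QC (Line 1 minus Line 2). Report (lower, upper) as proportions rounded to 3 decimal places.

Each SE is √(p̂(1−p̂)/n): √(0.8600·0.1400/533) = 0.01503 and √(0.7200·0.2800/1035) = 0.01396.
SE(p̂₁ − p̂₂) = √(SE₁² + SE₂²) = √(0.0002259009 + 0.0001948816) = 0.02051, since the two samples are independent.
At 90% confidence z* = 1.645; margin = 1.645 × 0.02051 = 0.03374.
The difference is 0.8600 − 0.7200 = 0.1400, so the interval is 0.1400 ± 0.03374 = (0.106, 0.174).

(0.106, 0.174)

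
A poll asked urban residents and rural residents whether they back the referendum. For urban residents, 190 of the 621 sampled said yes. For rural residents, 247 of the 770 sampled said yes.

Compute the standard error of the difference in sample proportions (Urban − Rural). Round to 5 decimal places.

0.02500

First, p̂₁ = 190/621 = 0.3060; p̂₂ = 247/770 = 0.3208.
The two standard errors are √(0.3060×0.6940/621) = 0.01849 and √(0.3208×0.6792/770) = 0.01682.
Because the samples are independent, SE_diff = √(0.01849² + 0.01682²) = 0.02500.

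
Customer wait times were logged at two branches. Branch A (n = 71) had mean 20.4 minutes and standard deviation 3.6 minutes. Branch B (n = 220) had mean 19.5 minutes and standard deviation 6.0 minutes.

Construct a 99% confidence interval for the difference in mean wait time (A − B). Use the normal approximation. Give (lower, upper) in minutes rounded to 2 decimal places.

(-0.62, 2.42)

SE₁ = s₁/√n₁ = 3.6/√71 = 0.4272; SE₂ = 6.0/√220 = 0.4045.
Independent samples, unequal variances: SE_diff = √(SE₁² + SE₂²) = √(0.18249984 + 0.16362025) = 0.5883.
z* = 2.576, so margin of error = 2.576 × 0.5883 = 1.5155.
Difference in means = 20.4 − 19.5 = 0.9000.
0.9000 ± 1.5155 → (-0.62, 2.42).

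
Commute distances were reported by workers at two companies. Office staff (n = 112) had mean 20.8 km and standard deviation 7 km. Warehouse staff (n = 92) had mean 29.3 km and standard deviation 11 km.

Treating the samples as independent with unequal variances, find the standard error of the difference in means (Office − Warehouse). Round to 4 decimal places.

1.3239

SE₁ = s₁/√n₁ = 7/√112 = 0.6614; SE₂ = 11/√92 = 1.1468.
Independent samples, unequal variances: SE_diff = √(SE₁² + SE₂²) = √(0.43744996 + 1.31515024) = 1.3239.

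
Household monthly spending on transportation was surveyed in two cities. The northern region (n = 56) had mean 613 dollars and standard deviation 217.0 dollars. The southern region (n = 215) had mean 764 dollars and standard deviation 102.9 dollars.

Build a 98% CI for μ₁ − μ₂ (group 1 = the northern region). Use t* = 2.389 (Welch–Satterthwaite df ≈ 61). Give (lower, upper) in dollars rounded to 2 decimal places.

Standard errors of each mean: 217.0/√56 = 28.9978 and 102.9/√215 = 7.0177.
SE(x̄₁ − x̄₂) = √(28.9978² + 7.0177²) = 29.8349 for independent samples with unequal variances.
With t* = 2.389, the margin is 2.389 × 29.8349 = 71.2756.
x̄₁ − x̄₂ = 613 − 764 = -151.0000; the interval is -151.0000 ± 71.2756 = (-222.28, -79.72).

(-222.28, -79.72)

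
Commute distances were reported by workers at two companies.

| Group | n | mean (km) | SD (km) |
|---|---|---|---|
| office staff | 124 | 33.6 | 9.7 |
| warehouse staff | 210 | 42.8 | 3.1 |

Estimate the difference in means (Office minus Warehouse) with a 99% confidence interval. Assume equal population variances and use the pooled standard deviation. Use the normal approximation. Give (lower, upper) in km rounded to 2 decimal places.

Pooled variance s_p² = [123·9.7² + 209·3.1²] / (124+210−2) = 40.9083, so s_p = 6.3960.
SE_diff = s_p·√(1/n₁ + 1/n₂) = 6.3960·√(1/124 + 1/210) = 0.7244.
z* = 2.576; margin = 2.576 × 0.7244 = 1.8661.
Difference = 33.6 − 42.8 = -9.2000.
-9.2000 ± 1.8661 → (-11.07, -7.33).

(-11.07, -7.33)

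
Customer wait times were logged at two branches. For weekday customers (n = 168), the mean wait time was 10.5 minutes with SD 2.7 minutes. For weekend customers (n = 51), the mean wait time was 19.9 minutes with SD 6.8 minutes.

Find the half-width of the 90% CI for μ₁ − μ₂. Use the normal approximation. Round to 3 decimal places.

1.603

Per-group SEs: s₁/√n₁ = 2.7/√168 = 0.2083, s₂/√n₂ = 6.8/√51 = 0.9522.
Unpooled SE of the difference: √(0.04338889 + 0.90668484) = 0.9747.
Margin of error = z* · SE = 1.645 × 0.9747 = 1.6034.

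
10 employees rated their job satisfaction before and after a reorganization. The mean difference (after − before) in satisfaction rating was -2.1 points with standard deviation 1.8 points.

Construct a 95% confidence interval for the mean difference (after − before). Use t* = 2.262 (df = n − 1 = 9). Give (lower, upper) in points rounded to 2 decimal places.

(-3.39, -0.81)

Paired design: SE = s_d/√n = 1.8/√10 = 0.5692.
t* = 2.262; margin of error = 2.262 × 0.5692 = 1.2875.
-2.1 ± 1.2875 → (-3.39, -0.81).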